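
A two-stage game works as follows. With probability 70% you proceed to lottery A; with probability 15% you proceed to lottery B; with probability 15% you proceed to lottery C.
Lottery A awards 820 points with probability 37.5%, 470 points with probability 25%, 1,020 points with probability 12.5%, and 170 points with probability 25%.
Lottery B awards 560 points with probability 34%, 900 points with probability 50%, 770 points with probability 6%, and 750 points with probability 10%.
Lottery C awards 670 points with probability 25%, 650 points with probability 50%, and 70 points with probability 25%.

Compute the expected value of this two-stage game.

607.24 points

EV(A) = 0.375 × 820 + 0.25 × 470 + 0.125 × 1020 + 0.25 × 170 = 307.5 + 117.5 + 127.5 + 42.5 = 595
EV(B) = 0.34 × 560 + 0.5 × 900 + 0.06 × 770 + 0.1 × 750 = 190.4 + 450 + 46.2 + 75 = 761.6
EV(C) = 0.25 × 670 + 0.5 × 650 + 0.25 × 70 = 167.5 + 325 + 17.5 = 510
Overall = 0.7 × 595 + 0.15 × 761.6 + 0.15 × 510 = 416.5 + 114.24 + 76.5 = 607.24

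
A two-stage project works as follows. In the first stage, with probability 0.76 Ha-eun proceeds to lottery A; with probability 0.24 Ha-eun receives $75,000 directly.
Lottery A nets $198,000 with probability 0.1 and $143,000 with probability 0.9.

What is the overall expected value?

EV(A) = 0.1 × 198000 + 0.9 × 143000 = 19800 + 128700 = 148500
Branch B: 75000 (certain)
Overall = 0.76 × 148500 + 0.24 × 75000 = 112860 + 18000 = 130860

$130,860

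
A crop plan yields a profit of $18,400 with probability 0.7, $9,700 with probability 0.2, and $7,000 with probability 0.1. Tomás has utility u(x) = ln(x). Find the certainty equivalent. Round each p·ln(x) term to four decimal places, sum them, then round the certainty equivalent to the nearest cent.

E[u] = 0.7·ln(18400) + 0.2·ln(9700) + 0.1·ln(7000) = 6.8741 + 1.8360 + 0.8854 = 9.5955
CE = e^9.5955 ≈ 14698.49

$14,698.49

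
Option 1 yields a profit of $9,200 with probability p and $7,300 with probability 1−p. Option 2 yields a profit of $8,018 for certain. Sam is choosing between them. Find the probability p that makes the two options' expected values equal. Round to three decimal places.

p = 0.378

p·9200 + (1−p)·7300 = 8018
1900p + 7300 = 8018
p = (8018 − 7300) / 1900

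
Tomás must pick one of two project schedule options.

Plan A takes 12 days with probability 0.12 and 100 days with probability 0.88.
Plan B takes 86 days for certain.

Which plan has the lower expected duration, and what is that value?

Plan A = 0.12 × 12 + 0.88 × 100 = 1.44 + 88 = 89.44
Plan B: 86 (certain)

Plan B (86 days)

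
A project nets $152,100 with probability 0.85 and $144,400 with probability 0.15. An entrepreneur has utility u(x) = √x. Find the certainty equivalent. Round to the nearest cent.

E[u] = 0.85·√152100 + 0.15·√144400 = 0.85·390 + 0.15·380 = 388.5
CE = (388.5)² = 150932.25

$150,932.25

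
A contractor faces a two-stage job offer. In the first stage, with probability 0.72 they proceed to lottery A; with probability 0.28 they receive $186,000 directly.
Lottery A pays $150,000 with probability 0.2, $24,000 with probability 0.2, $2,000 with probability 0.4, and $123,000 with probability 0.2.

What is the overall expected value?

$95,424

EV(A) = 0.2 × 150000 + 0.2 × 24000 + 0.4 × 2000 + 0.2 × 123000 = 30000 + 4800 + 800 + 24600 = 60200
Branch B: 186000 (certain)
Overall = 0.72 × 60200 + 0.28 × 186000 = 43344 + 52080 = 95424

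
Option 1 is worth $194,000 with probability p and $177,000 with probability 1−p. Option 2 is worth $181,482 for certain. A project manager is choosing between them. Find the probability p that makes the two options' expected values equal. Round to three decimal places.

p·194000 + (1−p)·177000 = 181482
17000p + 177000 = 181482
p = (181482 − 177000) / 17000

p = 0.264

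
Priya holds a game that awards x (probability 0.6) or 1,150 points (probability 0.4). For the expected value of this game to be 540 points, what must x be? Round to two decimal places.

x = 133.33 points

0.6·x + 0.4·1150 = 540
0.6·x = 540 − 460 = 80
x = 80 / 0.6 = 133.3333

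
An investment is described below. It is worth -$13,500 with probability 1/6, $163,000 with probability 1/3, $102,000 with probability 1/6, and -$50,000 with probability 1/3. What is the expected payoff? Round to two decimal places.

$52,416.67

EV = 1/6 × (-13500) + 1/3 × 163000 + 1/6 × 102000 + 1/3 × (-50000) = -2250 + 54333.3333 + 17000 − 16666.6667 = 52416.6667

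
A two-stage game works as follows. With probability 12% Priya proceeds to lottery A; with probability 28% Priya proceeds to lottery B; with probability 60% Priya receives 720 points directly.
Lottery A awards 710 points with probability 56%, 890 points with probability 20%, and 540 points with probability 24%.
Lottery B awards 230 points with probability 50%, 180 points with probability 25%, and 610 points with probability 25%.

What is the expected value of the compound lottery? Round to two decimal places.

EV(A) = 0.56 × 710 + 0.2 × 890 + 0.24 × 540 = 397.6 + 178 + 129.6 = 705.2
EV(B) = 0.5 × 230 + 0.25 × 180 + 0.25 × 610 = 115 + 45 + 152.5 = 312.5
Branch C: 720 (certain)
Overall = 0.12 × 705.2 + 0.28 × 312.5 + 0.6 × 720 = 84.624 + 87.5 + 432 = 604.124

604.12 points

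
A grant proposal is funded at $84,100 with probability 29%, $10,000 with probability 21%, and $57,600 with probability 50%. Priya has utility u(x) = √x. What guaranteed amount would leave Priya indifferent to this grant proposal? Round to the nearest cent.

E[u] = 0.29·√84100 + 0.21·√10000 + 0.5·√57600 = 0.29·290 + 0.21·100 + 0.5·240 = 225.1
CE = (225.1)² = 50670.01

$50,670.01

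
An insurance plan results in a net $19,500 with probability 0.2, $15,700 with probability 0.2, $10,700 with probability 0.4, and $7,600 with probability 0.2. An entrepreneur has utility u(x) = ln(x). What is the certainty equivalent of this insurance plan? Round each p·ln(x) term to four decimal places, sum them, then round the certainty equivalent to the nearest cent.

$12,164.78

E[u] = 0.2·ln(19500) + 0.2·ln(15700) + 0.4·ln(10700) + 0.2·ln(7600) = 1.9756 + 1.9323 + 3.7112 + 1.7872 = 9.4063
CE = e^9.4063 ≈ 12164.78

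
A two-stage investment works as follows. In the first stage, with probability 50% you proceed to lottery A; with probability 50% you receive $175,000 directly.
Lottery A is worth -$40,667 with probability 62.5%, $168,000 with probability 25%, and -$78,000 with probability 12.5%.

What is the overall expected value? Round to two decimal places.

$90,916.56

EV(A) = 0.625 × (-40667) + 0.25 × 168000 + 0.125 × (-78000) = -25416.875 + 42000 − 9750 = 6833.125
Branch B: 175000 (certain)
Overall = 0.5 × 6833.125 + 0.5 × 175000 = 3416.5625 + 87500 = 90916.5625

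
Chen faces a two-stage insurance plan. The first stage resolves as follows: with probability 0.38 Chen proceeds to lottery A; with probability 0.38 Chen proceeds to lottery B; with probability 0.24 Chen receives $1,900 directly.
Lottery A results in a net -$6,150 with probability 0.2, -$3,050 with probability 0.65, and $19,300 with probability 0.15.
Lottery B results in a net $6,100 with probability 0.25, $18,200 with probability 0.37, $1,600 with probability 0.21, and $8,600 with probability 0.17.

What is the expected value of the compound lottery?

$4,157.01

EV(A) = 0.2 × (-6150) + 0.65 × (-3050) + 0.15 × 19300 = -1230 − 1982.5 + 2895 = -317.5
EV(B) = 0.25 × 6100 + 0.37 × 18200 + 0.21 × 1600 + 0.17 × 8600 = 1525 + 6734 + 336 + 1462 = 10057
Branch C: 1900 (certain)
Overall = 0.38 × (-317.5) + 0.38 × 10057 + 0.24 × 1900 = -120.65 + 3821.66 + 456 = 4157.01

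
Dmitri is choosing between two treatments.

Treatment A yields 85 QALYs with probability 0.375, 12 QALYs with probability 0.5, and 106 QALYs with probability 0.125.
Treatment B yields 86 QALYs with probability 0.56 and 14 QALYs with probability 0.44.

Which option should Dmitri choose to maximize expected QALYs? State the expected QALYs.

Treatment B (54.32 QALYs)

Treatment A = 0.375 × 85 + 0.5 × 12 + 0.125 × 106 = 31.875 + 6 + 13.25 = 51.125
Treatment B = 0.56 × 86 + 0.44 × 14 = 48.16 + 6.16 = 54.32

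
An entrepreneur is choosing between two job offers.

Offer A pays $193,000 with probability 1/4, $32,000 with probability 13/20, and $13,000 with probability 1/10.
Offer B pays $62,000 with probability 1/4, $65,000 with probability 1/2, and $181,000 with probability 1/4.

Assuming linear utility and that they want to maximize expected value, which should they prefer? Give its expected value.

Offer B ($93,250)

Offer A = 1/4 × 193000 + 13/20 × 32000 + 1/10 × 13000 = 48250 + 20800 + 1300 = 70350
Offer B = 1/4 × 62000 + 1/2 × 65000 + 1/4 × 181000 = 15500 + 32500 + 45250 = 93250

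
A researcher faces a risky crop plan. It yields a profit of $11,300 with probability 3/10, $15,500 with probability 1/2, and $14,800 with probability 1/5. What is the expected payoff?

EV = 3/10 × 11300 + 1/2 × 15500 + 1/5 × 14800 = 3390 + 7750 + 2960 = 14100

$14,100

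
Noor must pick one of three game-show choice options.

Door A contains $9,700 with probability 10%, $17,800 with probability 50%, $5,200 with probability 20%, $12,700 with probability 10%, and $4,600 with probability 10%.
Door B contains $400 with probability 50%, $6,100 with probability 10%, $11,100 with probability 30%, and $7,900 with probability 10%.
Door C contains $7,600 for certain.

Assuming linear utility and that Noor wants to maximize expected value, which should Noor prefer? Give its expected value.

Door A ($12,640)

Door A = 0.1 × 9700 + 0.5 × 17800 + 0.2 × 5200 + 0.1 × 12700 + 0.1 × 4600 = 970 + 8900 + 1040 + 1270 + 460 = 12640
Door B = 0.5 × 400 + 0.1 × 6100 + 0.3 × 11100 + 0.1 × 7900 = 200 + 610 + 3330 + 790 = 4930
Door C: 7600 (certain)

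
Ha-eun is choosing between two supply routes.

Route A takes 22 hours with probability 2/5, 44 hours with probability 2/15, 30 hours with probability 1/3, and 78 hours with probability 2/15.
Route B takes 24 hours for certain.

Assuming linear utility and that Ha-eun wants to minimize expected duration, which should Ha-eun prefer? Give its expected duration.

Route A = 2/5 × 22 + 2/15 × 44 + 1/3 × 30 + 2/15 × 78 = 8.8 + 5.8667 + 10 + 10.4 = 35.0667
Route B: 24 (certain)

Route B (24 hours)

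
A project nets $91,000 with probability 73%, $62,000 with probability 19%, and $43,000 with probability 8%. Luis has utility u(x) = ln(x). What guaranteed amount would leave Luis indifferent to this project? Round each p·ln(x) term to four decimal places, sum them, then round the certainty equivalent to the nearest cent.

E[u] = 0.73·ln(91000) + 0.19·ln(62000) + 0.08·ln(43000) = 8.3356 + 2.0966 + 0.8535 = 11.2857
CE = e^11.2857 ≈ 79674.11

$79,674.11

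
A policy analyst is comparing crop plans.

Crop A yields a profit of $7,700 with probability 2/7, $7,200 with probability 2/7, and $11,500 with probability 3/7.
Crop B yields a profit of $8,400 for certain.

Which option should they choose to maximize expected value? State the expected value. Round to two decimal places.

Crop A ($9,185.71)

Crop A = 2/7 × 7700 + 2/7 × 7200 + 3/7 × 11500 = 2200 + 2057.1429 + 4928.5714 = 9185.7143
Crop B: 8400 (certain)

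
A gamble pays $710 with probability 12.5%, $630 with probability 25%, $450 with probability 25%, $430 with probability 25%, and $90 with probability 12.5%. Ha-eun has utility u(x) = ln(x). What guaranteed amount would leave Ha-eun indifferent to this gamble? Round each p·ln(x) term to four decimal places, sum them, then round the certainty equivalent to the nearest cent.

$418.97

E[u] = 0.125·ln(710) + 0.25·ln(630) + 0.25·ln(450) + 0.25·ln(430) + 0.125·ln(90) = 0.8207 + 1.6114 + 1.5273 + 1.5159 + 0.5625 = 6.0378
CE = e^6.0378 ≈ 418.97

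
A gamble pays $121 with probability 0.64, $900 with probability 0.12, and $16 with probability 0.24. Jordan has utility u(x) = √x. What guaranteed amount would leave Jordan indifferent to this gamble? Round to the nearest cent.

$134.56

E[u] = 0.64·√121 + 0.12·√900 + 0.24·√16 = 0.64·11 + 0.12·30 + 0.24·4 = 11.6
CE = (11.6)² = 134.56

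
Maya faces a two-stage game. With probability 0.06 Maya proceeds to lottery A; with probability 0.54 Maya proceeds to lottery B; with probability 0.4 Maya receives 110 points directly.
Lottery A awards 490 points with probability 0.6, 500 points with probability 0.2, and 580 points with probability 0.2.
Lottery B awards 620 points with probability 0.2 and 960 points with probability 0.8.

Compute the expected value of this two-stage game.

EV(A) = 0.6 × 490 + 0.2 × 500 + 0.2 × 580 = 294 + 100 + 116 = 510
EV(B) = 0.2 × 620 + 0.8 × 960 = 124 + 768 = 892
Branch C: 110 (certain)
Overall = 0.06 × 510 + 0.54 × 892 + 0.4 × 110 = 30.6 + 481.68 + 44 = 556.28

556.28 points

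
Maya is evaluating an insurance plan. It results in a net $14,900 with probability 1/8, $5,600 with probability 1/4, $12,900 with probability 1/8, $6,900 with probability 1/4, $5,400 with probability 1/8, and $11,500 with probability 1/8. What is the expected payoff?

$8,712.50

EV = 1/8 × 14900 + 1/4 × 5600 + 1/8 × 12900 + 1/4 × 6900 + 1/8 × 5400 + 1/8 × 11500 = 1862.5 + 1400 + 1612.5 + 1725 + 675 + 1437.5 = 8712.5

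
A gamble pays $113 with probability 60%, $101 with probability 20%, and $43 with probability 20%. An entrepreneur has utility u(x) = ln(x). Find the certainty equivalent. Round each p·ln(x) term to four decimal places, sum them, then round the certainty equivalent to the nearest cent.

$91.07

E[u] = 0.6·ln(113) + 0.2·ln(101) + 0.2·ln(43) = 2.8364 + 0.9230 + 0.7522 = 4.5116
CE = e^4.5116 ≈ 91.07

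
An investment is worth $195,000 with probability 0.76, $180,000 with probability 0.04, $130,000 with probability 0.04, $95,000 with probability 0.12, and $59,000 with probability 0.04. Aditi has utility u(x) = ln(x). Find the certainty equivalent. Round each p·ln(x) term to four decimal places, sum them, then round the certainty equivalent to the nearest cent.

E[u] = 0.76·ln(195000) + 0.04·ln(180000) + 0.04·ln(130000) + 0.12·ln(95000) + 0.04·ln(59000) = 9.2574 + 0.4840 + 0.4710 + 1.3754 + 0.4394 = 12.0272
CE = e^12.0272 ≈ 167242.48

$167,242.48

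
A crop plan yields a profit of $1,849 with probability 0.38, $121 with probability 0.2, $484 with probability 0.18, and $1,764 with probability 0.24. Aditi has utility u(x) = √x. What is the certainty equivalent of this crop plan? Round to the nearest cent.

$1,061.46

E[u] = 0.38·√1849 + 0.2·√121 + 0.18·√484 + 0.24·√1764 = 0.38·43 + 0.2·11 + 0.18·22 + 0.24·42 = 32.58
CE = (32.58)² = 1061.4564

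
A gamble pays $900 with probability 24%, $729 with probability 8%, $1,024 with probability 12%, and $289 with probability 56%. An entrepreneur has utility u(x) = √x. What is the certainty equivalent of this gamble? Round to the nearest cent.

$516.20

E[u] = 0.24·√900 + 0.08·√729 + 0.12·√1024 + 0.56·√289 = 0.24·30 + 0.08·27 + 0.12·32 + 0.56·17 = 22.72
CE = (22.72)² = 516.1984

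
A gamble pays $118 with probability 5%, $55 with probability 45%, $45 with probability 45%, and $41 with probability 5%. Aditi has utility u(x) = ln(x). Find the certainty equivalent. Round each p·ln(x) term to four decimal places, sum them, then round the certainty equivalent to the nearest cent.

E[u] = 0.05·ln(118) + 0.45·ln(55) + 0.45·ln(45) + 0.05·ln(41) = 0.2385 + 1.8033 + 1.7130 + 0.1857 = 3.9405
CE = e^3.9405 ≈ 51.44

$51.44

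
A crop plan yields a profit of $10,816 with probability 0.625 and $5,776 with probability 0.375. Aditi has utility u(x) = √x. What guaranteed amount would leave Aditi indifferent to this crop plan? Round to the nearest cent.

$8,742.25

E[u] = 0.625·√10816 + 0.375·√5776 = 0.625·104 + 0.375·76 = 93.5
CE = (93.5)² = 8742.25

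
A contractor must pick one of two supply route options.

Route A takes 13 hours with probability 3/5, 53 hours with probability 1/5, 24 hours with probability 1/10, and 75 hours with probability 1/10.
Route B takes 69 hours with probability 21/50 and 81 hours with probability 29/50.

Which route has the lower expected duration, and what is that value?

Route A = 3/5 × 13 + 1/5 × 53 + 1/10 × 24 + 1/10 × 75 = 7.8 + 10.6 + 2.4 + 7.5 = 28.3
Route B = 21/50 × 69 + 29/50 × 81 = 28.98 + 46.98 = 75.96

Route A (28.3 hours)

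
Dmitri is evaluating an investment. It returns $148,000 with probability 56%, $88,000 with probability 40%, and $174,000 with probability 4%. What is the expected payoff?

EV = 0.56 × 148000 + 0.4 × 88000 + 0.04 × 174000 = 82880 + 35200 + 6960 = 125040

$125,040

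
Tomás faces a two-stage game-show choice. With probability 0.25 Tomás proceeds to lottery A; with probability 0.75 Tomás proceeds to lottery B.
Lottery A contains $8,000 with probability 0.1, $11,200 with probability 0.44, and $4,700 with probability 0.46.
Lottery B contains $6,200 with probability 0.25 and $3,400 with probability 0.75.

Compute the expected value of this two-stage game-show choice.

EV(A) = 0.1 × 8000 + 0.44 × 11200 + 0.46 × 4700 = 800 + 4928 + 2162 = 7890
EV(B) = 0.25 × 6200 + 0.75 × 3400 = 1550 + 2550 = 4100
Overall = 0.25 × 7890 + 0.75 × 4100 = 1972.5 + 3075 = 5047.5

$5,047.50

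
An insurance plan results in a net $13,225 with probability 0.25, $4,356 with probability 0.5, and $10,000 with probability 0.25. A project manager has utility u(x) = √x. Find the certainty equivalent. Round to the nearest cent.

E[u] = 0.25·√13225 + 0.5·√4356 + 0.25·√10000 = 0.25·115 + 0.5·66 + 0.25·100 = 86.75
CE = (86.75)² = 7525.5625

$7,525.56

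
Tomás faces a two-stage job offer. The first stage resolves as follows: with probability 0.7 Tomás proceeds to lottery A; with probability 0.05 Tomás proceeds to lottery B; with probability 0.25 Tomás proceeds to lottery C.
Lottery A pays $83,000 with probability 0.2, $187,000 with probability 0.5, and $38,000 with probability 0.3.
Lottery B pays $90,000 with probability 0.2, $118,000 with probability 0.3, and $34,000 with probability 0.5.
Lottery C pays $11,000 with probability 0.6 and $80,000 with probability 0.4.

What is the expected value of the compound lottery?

EV(A) = 0.2 × 83000 + 0.5 × 187000 + 0.3 × 38000 = 16600 + 93500 + 11400 = 121500
EV(B) = 0.2 × 90000 + 0.3 × 118000 + 0.5 × 34000 = 18000 + 35400 + 17000 = 70400
EV(C) = 0.6 × 11000 + 0.4 × 80000 = 6600 + 32000 = 38600
Overall = 0.7 × 121500 + 0.05 × 70400 + 0.25 × 38600 = 85050 + 3520 + 9650 = 98220

$98,220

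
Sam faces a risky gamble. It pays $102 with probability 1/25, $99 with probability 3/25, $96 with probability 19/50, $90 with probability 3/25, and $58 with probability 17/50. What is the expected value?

$82.96

EV = 1/25 × 102 + 3/25 × 99 + 19/50 × 96 + 3/25 × 90 + 17/50 × 58 = 4.08 + 11.88 + 36.48 + 10.8 + 19.72 = 82.96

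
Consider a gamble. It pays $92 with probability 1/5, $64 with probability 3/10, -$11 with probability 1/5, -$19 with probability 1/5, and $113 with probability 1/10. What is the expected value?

$42.90

EV = 1/5 × 92 + 3/10 × 64 + 1/5 × (-11) + 1/5 × (-19) + 1/10 × 113 = 18.4 + 19.2 − 2.2 − 3.8 + 11.3 = 42.9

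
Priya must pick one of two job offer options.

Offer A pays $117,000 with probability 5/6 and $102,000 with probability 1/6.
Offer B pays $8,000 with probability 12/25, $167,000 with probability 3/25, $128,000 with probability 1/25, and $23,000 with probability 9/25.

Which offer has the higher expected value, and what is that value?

Offer A = 5/6 × 117000 + 1/6 × 102000 = 97500 + 17000 = 114500
Offer B = 12/25 × 8000 + 3/25 × 167000 + 1/25 × 128000 + 9/25 × 23000 = 3840 + 20040 + 5120 + 8280 = 37280

Offer A ($114,500)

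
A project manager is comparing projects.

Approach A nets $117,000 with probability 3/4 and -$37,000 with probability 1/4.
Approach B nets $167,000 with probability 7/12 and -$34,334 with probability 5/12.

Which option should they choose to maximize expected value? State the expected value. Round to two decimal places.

Approach B ($83,110.83)

Approach A = 3/4 × 117000 + 1/4 × (-37000) = 87750 − 9250 = 78500
Approach B = 7/12 × 167000 + 5/12 × (-34334) = 97416.6667 − 14305.8333 = 83110.8333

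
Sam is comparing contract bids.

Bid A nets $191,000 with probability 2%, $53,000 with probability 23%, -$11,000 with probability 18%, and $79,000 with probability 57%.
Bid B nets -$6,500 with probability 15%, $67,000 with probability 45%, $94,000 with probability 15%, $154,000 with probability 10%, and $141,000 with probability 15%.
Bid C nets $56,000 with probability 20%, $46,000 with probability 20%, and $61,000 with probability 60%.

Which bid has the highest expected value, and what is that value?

Bid A = 0.02 × 191000 + 0.23 × 53000 + 0.18 × (-11000) + 0.57 × 79000 = 3820 + 12190 − 1980 + 45030 = 59060
Bid B = 0.15 × (-6500) + 0.45 × 67000 + 0.15 × 94000 + 0.1 × 154000 + 0.15 × 141000 = -975 + 30150 + 14100 + 15400 + 21150 = 79825
Bid C = 0.2 × 56000 + 0.2 × 46000 + 0.6 × 61000 = 11200 + 9200 + 36600 = 57000

Bid B ($79,825)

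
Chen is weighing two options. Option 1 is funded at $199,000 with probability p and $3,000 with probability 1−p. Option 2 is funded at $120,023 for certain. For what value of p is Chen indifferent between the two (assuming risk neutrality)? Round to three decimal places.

p·199000 + (1−p)·3000 = 120023
196000p + 3000 = 120023
p = (120023 − 3000) / 196000

p = 0.597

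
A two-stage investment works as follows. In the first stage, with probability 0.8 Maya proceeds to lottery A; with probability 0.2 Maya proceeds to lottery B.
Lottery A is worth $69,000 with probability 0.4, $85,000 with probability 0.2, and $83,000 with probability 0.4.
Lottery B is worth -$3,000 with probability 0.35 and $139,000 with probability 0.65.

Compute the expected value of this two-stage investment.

EV(A) = 0.4 × 69000 + 0.2 × 85000 + 0.4 × 83000 = 27600 + 17000 + 33200 = 77800
EV(B) = 0.35 × (-3000) + 0.65 × 139000 = -1050 + 90350 = 89300
Overall = 0.8 × 77800 + 0.2 × 89300 = 62240 + 17860 = 80100

$80,100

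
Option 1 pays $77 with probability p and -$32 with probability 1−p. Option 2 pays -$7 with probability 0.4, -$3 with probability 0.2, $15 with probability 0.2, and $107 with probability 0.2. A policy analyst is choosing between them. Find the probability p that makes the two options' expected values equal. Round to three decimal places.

p = 0.486

EV(Option 2) = 0.4 × (-7) + 0.2 × (-3) + 0.2 × 15 + 0.2 × 107 = -2.8 − 0.6 + 3 + 21.4 = 21
p·77 + (1−p)·(-32) = 21
109p − 32 = 21
p = (21 + 32) / 109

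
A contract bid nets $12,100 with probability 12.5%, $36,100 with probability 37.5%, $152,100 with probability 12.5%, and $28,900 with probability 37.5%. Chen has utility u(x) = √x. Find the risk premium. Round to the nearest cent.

E[u] = 0.125·√12100 + 0.375·√36100 + 0.125·√152100 + 0.375·√28900 = 0.125·110 + 0.375·190 + 0.125·390 + 0.375·170 = 197.5
CE = (197.5)² = 39006.25
Risk premium = EV − CE = 44900 − 39006.25 = 5893.75

$5,893.75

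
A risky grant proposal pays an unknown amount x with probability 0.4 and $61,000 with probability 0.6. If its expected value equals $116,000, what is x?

0.4·x + 0.6·61000 = 116000
0.4·x = 116000 − 36600 = 79400
x = 79400 / 0.4 = 198500

x = $198,500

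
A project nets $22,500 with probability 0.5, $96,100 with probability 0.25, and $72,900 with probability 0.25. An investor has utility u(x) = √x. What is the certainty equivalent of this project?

$48,400

E[u] = 0.5·√22500 + 0.25·√96100 + 0.25·√72900 = 0.5·150 + 0.25·310 + 0.25·270 = 220
CE = (220)² = 48400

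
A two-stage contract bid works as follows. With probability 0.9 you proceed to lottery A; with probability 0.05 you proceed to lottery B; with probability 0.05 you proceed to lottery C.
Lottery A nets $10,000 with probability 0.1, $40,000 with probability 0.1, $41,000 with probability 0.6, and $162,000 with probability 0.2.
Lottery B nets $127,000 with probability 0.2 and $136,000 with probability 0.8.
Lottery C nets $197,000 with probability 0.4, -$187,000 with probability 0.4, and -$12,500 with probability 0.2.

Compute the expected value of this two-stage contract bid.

$62,585

EV(A) = 0.1 × 10000 + 0.1 × 40000 + 0.6 × 41000 + 0.2 × 162000 = 1000 + 4000 + 24600 + 32400 = 62000
EV(B) = 0.2 × 127000 + 0.8 × 136000 = 25400 + 108800 = 134200
EV(C) = 0.4 × 197000 + 0.4 × (-187000) + 0.2 × (-12500) = 78800 − 74800 − 2500 = 1500
Overall = 0.9 × 62000 + 0.05 × 134200 + 0.05 × 1500 = 55800 + 6710 + 75 = 62585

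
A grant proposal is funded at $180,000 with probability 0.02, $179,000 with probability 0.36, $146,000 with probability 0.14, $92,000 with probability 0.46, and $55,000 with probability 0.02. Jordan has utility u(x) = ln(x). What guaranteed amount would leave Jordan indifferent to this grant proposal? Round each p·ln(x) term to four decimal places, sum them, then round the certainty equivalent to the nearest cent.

E[u] = 0.02·ln(180000) + 0.36·ln(179000) + 0.14·ln(146000) + 0.46·ln(92000) + 0.02·ln(55000) = 0.2420 + 4.3543 + 1.6648 + 5.2576 + 0.2183 = 11.7370
CE = e^11.7370 ≈ 125116.43

$125,116.43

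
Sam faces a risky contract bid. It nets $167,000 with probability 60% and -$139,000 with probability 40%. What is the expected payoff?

EV = 0.6 × 167000 + 0.4 × (-139000) = 100200 − 55600 = 44600

$44,600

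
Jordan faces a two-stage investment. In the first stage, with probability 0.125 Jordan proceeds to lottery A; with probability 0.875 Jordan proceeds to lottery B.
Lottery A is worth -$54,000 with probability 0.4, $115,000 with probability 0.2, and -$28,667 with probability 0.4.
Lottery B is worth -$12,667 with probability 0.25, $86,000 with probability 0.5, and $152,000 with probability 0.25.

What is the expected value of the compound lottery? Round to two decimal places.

$66,845.74

EV(A) = 0.4 × (-54000) + 0.2 × 115000 + 0.4 × (-28667) = -21600 + 23000 − 11466.8 = -10066.8
EV(B) = 0.25 × (-12667) + 0.5 × 86000 + 0.25 × 152000 = -3166.75 + 43000 + 38000 = 77833.25
Overall = 0.125 × (-10066.8) + 0.875 × 77833.25 = -1258.35 + 68104.09375 = 66845.74375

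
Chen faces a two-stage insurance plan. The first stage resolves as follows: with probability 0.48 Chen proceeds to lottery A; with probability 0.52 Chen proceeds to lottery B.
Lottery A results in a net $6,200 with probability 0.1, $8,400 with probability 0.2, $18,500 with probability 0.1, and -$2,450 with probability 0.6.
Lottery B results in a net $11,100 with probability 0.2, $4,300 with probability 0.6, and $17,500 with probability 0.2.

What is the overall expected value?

EV(A) = 0.1 × 6200 + 0.2 × 8400 + 0.1 × 18500 + 0.6 × (-2450) = 620 + 1680 + 1850 − 1470 = 2680
EV(B) = 0.2 × 11100 + 0.6 × 4300 + 0.2 × 17500 = 2220 + 2580 + 3500 = 8300
Overall = 0.48 × 2680 + 0.52 × 8300 = 1286.4 + 4316 = 5602.4

$5,602.40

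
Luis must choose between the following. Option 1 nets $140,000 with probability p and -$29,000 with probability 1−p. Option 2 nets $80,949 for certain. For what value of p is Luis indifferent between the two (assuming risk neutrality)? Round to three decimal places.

p·140000 + (1−p)·(-29000) = 80949
169000p − 29000 = 80949
p = (80949 + 29000) / 169000

p = 0.651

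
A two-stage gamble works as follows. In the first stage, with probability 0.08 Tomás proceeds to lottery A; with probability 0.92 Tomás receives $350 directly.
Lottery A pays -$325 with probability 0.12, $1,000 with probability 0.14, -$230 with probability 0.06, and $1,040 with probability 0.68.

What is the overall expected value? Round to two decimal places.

EV(A) = 0.12 × (-325) + 0.14 × 1000 + 0.06 × (-230) + 0.68 × 1040 = -39 + 140 − 13.8 + 707.2 = 794.4
Branch B: 350 (certain)
Overall = 0.08 × 794.4 + 0.92 × 350 = 63.552 + 322 = 385.552

$385.55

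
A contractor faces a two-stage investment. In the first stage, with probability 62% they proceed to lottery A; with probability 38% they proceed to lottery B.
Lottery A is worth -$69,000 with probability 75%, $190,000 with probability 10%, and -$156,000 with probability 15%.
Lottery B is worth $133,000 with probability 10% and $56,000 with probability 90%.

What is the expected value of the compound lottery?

-$10,607

EV(A) = 0.75 × (-69000) + 0.1 × 190000 + 0.15 × (-156000) = -51750 + 19000 − 23400 = -56150
EV(B) = 0.1 × 133000 + 0.9 × 56000 = 13300 + 50400 = 63700
Overall = 0.62 × (-56150) + 0.38 × 63700 = -34813 + 24206 = -10607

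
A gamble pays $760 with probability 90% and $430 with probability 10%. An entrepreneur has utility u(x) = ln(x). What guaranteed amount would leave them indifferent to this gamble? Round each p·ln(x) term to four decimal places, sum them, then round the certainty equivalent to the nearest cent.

E[u] = 0.9·ln(760) + 0.1·ln(430) = 5.9700 + 0.6064 = 6.5764
CE = e^6.5764 ≈ 717.95

$717.95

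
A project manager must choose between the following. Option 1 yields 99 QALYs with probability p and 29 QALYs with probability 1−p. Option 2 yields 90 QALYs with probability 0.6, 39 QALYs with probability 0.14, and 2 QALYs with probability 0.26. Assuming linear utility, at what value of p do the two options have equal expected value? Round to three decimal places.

p = 0.443

EV(Option 2) = 0.6 × 90 + 0.14 × 39 + 0.26 × 2 = 54 + 5.46 + 0.52 = 59.98
p·99 + (1−p)·29 = 59.98
70p + 29 = 59.98
p = (59.98 − 29) / 70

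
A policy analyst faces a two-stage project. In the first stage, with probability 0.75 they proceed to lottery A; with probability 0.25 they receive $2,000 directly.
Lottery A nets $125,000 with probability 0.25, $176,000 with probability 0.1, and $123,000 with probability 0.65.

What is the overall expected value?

$97,100

EV(A) = 0.25 × 125000 + 0.1 × 176000 + 0.65 × 123000 = 31250 + 17600 + 79950 = 128800
Branch B: 2000 (certain)
Overall = 0.75 × 128800 + 0.25 × 2000 = 96600 + 500 = 97100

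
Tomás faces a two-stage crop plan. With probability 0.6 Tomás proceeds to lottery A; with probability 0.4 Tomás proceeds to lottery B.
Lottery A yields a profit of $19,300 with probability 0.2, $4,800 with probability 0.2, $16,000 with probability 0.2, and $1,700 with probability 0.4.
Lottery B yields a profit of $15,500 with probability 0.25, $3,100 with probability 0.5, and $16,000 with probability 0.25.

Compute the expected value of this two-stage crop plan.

$8,990

EV(A) = 0.2 × 19300 + 0.2 × 4800 + 0.2 × 16000 + 0.4 × 1700 = 3860 + 960 + 3200 + 680 = 8700
EV(B) = 0.25 × 15500 + 0.5 × 3100 + 0.25 × 16000 = 3875 + 1550 + 4000 = 9425
Overall = 0.6 × 8700 + 0.4 × 9425 = 5220 + 3770 = 8990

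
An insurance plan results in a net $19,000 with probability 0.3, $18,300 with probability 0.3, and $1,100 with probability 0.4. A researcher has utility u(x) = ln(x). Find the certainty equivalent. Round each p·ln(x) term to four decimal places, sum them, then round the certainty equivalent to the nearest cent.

E[u] = 0.3·ln(19000) + 0.3·ln(18300) + 0.4·ln(1100) = 2.9557 + 2.9444 + 2.8012 = 8.7013
CE = e^8.7013 ≈ 6010.72

$6,010.72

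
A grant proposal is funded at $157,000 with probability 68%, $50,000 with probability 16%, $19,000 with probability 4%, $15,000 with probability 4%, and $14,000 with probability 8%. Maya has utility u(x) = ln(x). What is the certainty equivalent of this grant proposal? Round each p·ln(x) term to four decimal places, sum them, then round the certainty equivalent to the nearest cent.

E[u] = 0.68·ln(157000) + 0.16·ln(50000) + 0.04·ln(19000) + 0.04·ln(15000) + 0.08·ln(14000) = 8.1355 + 1.7312 + 0.3941 + 0.3846 + 0.7637 = 11.4091
CE = e^11.4091 ≈ 90138.26

$90,138.26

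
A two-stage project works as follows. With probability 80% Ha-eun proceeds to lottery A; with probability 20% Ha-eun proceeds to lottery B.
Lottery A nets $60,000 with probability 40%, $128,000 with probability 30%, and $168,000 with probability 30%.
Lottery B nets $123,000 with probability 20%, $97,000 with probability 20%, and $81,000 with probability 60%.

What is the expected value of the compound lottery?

EV(A) = 0.4 × 60000 + 0.3 × 128000 + 0.3 × 168000 = 24000 + 38400 + 50400 = 112800
EV(B) = 0.2 × 123000 + 0.2 × 97000 + 0.6 × 81000 = 24600 + 19400 + 48600 = 92600
Overall = 0.8 × 112800 + 0.2 × 92600 = 90240 + 18520 = 108760

$108,760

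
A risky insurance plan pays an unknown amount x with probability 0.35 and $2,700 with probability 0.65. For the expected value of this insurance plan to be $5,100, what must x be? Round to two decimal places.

x = $9,557.14

0.35·x + 0.65·2700 = 5100
0.35·x = 5100 − 1755 = 3345
x = 3345 / 0.35 = 9557.1429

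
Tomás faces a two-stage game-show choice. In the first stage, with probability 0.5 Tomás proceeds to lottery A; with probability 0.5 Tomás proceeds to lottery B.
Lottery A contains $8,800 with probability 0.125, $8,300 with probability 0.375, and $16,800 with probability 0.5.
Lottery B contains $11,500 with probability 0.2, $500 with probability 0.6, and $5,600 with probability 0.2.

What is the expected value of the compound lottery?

EV(A) = 0.125 × 8800 + 0.375 × 8300 + 0.5 × 16800 = 1100 + 3112.5 + 8400 = 12612.5
EV(B) = 0.2 × 11500 + 0.6 × 500 + 0.2 × 5600 = 2300 + 300 + 1120 = 3720
Overall = 0.5 × 12612.5 + 0.5 × 3720 = 6306.25 + 1860 = 8166.25

$8,166.25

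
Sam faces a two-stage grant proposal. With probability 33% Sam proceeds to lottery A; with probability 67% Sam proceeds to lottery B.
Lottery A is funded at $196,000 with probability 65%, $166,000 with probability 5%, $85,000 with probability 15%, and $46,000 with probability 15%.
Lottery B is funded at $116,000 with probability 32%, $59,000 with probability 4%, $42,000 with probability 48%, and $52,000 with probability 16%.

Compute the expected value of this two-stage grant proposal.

EV(A) = 0.65 × 196000 + 0.05 × 166000 + 0.15 × 85000 + 0.15 × 46000 = 127400 + 8300 + 12750 + 6900 = 155350
EV(B) = 0.32 × 116000 + 0.04 × 59000 + 0.48 × 42000 + 0.16 × 52000 = 37120 + 2360 + 20160 + 8320 = 67960
Overall = 0.33 × 155350 + 0.67 × 67960 = 51265.5 + 45533.2 = 96798.7

$96,798.70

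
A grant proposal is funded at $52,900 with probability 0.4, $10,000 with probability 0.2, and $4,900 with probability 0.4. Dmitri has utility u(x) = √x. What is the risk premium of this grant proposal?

E[u] = 0.4·√52900 + 0.2·√10000 + 0.4·√4900 = 0.4·230 + 0.2·100 + 0.4·70 = 140
CE = (140)² = 19600
Risk premium = EV − CE = 25120 − 19600 = 5520

$5,520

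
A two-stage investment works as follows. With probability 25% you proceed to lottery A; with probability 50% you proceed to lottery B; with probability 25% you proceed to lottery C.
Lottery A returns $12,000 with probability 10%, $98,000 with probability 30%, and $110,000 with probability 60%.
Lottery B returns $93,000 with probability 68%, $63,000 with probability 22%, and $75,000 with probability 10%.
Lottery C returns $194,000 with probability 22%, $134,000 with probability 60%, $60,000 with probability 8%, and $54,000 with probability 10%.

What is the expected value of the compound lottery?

$99,770

EV(A) = 0.1 × 12000 + 0.3 × 98000 + 0.6 × 110000 = 1200 + 29400 + 66000 = 96600
EV(B) = 0.68 × 93000 + 0.22 × 63000 + 0.1 × 75000 = 63240 + 13860 + 7500 = 84600
EV(C) = 0.22 × 194000 + 0.6 × 134000 + 0.08 × 60000 + 0.1 × 54000 = 42680 + 80400 + 4800 + 5400 = 133280
Overall = 0.25 × 96600 + 0.5 × 84600 + 0.25 × 133280 = 24150 + 42300 + 33320 = 99770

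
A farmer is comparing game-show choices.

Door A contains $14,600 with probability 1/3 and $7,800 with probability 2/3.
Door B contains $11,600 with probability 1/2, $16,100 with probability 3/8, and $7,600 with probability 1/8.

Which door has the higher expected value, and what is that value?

Door A = 1/3 × 14600 + 2/3 × 7800 = 4866.6667 + 5200 = 10066.6667
Door B = 1/2 × 11600 + 3/8 × 16100 + 1/8 × 7600 = 5800 + 6037.5 + 950 = 12787.5

Door B ($12,787.50)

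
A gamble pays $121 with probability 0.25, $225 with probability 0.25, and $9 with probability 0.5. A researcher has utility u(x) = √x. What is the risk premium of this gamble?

$27

E[u] = 0.25·√121 + 0.25·√225 + 0.5·√9 = 0.25·11 + 0.25·15 + 0.5·3 = 8
CE = (8)² = 64
Risk premium = EV − CE = 91 − 64 = 27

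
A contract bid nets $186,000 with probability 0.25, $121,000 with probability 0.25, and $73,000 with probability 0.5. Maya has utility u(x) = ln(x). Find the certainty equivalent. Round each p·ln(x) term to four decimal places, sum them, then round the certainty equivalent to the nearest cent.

E[u] = 0.25·ln(186000) + 0.25·ln(121000) + 0.5·ln(73000) = 3.0334 + 2.9259 + 5.5991 = 11.5584
CE = e^11.5584 ≈ 104652.44

$104,652.44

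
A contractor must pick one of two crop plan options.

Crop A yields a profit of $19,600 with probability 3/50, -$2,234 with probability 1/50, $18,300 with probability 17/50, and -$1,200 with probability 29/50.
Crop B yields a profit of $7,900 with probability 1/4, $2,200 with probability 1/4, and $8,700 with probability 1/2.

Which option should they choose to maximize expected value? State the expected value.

Crop A = 3/50 × 19600 + 1/50 × (-2234) + 17/50 × 18300 + 29/50 × (-1200) = 1176 − 44.68 + 6222 − 696 = 6657.32
Crop B = 1/4 × 7900 + 1/4 × 2200 + 1/2 × 8700 = 1975 + 550 + 4350 = 6875

Crop B ($6,875)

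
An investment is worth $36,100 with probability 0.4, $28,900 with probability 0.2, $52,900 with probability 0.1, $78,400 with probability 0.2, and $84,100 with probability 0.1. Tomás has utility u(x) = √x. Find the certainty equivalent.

E[u] = 0.4·√36100 + 0.2·√28900 + 0.1·√52900 + 0.2·√78400 + 0.1·√84100 = 0.4·190 + 0.2·170 + 0.1·230 + 0.2·280 + 0.1·290 = 218
CE = (218)² = 47524

$47,524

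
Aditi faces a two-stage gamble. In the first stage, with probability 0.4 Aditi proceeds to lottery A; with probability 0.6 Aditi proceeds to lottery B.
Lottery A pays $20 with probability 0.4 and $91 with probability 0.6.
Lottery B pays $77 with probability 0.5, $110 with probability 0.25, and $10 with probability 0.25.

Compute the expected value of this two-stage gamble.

$66.14

EV(A) = 0.4 × 20 + 0.6 × 91 = 8 + 54.6 = 62.6
EV(B) = 0.5 × 77 + 0.25 × 110 + 0.25 × 10 = 38.5 + 27.5 + 2.5 = 68.5
Overall = 0.4 × 62.6 + 0.6 × 68.5 = 25.04 + 41.1 = 66.14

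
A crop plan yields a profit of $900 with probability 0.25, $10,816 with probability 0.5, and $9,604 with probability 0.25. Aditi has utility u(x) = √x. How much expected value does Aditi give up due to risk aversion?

E[u] = 0.25·√900 + 0.5·√10816 + 0.25·√9604 = 0.25·30 + 0.5·104 + 0.25·98 = 84
CE = (84)² = 7056
Risk premium = EV − CE = 8034 − 7056 = 978

$978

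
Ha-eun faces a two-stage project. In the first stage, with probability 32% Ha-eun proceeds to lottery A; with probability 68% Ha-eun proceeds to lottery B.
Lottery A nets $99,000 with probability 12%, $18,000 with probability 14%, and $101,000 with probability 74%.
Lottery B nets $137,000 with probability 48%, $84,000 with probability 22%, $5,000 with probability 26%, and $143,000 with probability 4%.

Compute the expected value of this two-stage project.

$90,581.60

EV(A) = 0.12 × 99000 + 0.14 × 18000 + 0.74 × 101000 = 11880 + 2520 + 74740 = 89140
EV(B) = 0.48 × 137000 + 0.22 × 84000 + 0.26 × 5000 + 0.04 × 143000 = 65760 + 18480 + 1300 + 5720 = 91260
Overall = 0.32 × 89140 + 0.68 × 91260 = 28524.8 + 62056.8 = 90581.6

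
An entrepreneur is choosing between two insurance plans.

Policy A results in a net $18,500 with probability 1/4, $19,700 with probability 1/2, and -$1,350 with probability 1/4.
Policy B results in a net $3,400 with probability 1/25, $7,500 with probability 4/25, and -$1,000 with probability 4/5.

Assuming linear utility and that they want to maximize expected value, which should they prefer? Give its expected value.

Policy A ($14,137.50)

Policy A = 1/4 × 18500 + 1/2 × 19700 + 1/4 × (-1350) = 4625 + 9850 − 337.5 = 14137.5
Policy B = 1/25 × 3400 + 4/25 × 7500 + 4/5 × (-1000) = 136 + 1200 − 800 = 536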